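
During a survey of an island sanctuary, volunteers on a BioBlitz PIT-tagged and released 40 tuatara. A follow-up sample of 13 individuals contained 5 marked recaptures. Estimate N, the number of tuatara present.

If marked individuals mix randomly, R/C ≈ M/N, giving N ≈ M·C/R.
N = (40 × 13) / 5 = 520 / 5 = 104

N = 104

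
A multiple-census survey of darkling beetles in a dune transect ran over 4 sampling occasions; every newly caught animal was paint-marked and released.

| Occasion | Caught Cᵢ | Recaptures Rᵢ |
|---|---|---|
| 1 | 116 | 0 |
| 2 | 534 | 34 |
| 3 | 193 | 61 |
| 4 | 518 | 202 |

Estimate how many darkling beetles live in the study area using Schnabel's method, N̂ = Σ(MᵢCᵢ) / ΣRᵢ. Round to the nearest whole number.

Marked at large before each occasion: Mᵢ = Σⱼ<ᵢ (Cⱼ − Rⱼ) → M1=0, M2=116, M3=616, M4=748
Σ MᵢCᵢ = 0·116 + 116·534 + 616·193 + 748·518 = 0 + 61944 + 118888 + 387464 = 568296
Σ Rᵢ = 0 + 34 + 61 + 202 = 297
N̂ = 568296 / 297 ≈ 1913.45 → 1913

N ≈ 1913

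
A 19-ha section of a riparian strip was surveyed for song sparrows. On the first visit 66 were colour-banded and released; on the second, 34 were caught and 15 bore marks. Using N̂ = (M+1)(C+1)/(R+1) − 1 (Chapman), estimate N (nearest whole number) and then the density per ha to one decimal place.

N̂ = 67·35/16 − 1 = 2345/16 − 1 ≈ 145.6 → 146
Density = N̂ / area = 146 / 19 ≈ 7.68 → 7.7 per ha

density ≈ 7.7 song sparrows per ha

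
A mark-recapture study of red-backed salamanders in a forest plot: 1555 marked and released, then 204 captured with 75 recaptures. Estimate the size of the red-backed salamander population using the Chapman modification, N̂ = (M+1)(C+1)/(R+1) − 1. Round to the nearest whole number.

N̂ = (1555+1)(204+1)/(75+1) − 1 = 1556·205/76 − 1
= 318980/76 − 1 ≈ 4197.1 − 1 ≈ 4196.1 → 4196

N ≈ 4196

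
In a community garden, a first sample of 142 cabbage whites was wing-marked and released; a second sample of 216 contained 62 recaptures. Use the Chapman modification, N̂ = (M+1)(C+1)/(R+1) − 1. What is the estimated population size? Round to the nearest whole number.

N̂ = (142+1)(216+1)/(62+1) − 1 = 143·217/63 − 1
= 31031/63 − 1 ≈ 492.6 − 1 ≈ 491.6 → 492

N ≈ 492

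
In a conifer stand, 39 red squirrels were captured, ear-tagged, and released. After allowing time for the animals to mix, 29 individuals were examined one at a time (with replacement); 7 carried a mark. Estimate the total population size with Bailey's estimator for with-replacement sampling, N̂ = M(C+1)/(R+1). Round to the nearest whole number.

N ≈ 146

N̂ = 39·(29+1)/(7+1) = 39·30/8 = 1170/8 ≈ 146.2 → 146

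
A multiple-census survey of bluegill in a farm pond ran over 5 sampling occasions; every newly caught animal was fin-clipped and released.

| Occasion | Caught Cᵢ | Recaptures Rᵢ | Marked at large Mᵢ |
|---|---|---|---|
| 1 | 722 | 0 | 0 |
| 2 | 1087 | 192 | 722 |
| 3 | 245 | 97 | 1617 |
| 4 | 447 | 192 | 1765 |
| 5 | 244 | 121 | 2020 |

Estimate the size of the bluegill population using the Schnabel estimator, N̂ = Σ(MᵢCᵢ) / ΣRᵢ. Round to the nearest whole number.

N ≈ 4091

Σ MᵢCᵢ = 0·722 + 722·1087 + 1617·245 + 1765·447 + 2020·244 = 0 + 784814 + 396165 + 788955 + 492880 = 2462814
Σ Rᵢ = 0 + 192 + 97 + 192 + 121 = 602
N̂ = 2462814 / 602 ≈ 4091.1 → 4091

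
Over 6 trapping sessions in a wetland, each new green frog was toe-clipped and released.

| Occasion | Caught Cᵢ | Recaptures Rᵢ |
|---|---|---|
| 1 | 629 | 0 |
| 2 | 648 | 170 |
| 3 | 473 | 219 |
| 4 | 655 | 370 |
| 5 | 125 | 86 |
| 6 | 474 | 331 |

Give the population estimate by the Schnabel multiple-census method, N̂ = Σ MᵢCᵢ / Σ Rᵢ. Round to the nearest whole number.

Marked at large before each occasion: Mᵢ = Σⱼ<ᵢ (Cⱼ − Rⱼ) → M1=0, M2=629, M3=1107, M4=1361, M5=1646, M6=1685
Σ MᵢCᵢ = 0·629 + 629·648 + 1107·473 + 1361·655 + 1646·125 + 1685·474 = 0 + 407592 + 523611 + 891455 + 205750 + 798690 = 2827098
Σ Rᵢ = 0 + 170 + 219 + 370 + 86 + 331 = 1176
N̂ = 2827098 / 1176 ≈ 2404.0 → 2404

N ≈ 2404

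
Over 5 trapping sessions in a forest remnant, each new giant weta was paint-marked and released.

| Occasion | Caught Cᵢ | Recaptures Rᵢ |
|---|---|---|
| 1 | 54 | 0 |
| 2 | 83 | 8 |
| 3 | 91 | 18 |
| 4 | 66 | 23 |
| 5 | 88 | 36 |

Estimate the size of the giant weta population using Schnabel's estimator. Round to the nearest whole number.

N ≈ 601

Marked at large before each occasion: Mᵢ = Σⱼ<ᵢ (Cⱼ − Rⱼ) → M1=0, M2=54, M3=129, M4=202, M5=245
Σ MᵢCᵢ = 0·54 + 54·83 + 129·91 + 202·66 + 245·88 = 0 + 4482 + 11739 + 13332 + 21560 = 51113
Σ Rᵢ = 0 + 8 + 18 + 23 + 36 = 85
N̂ = 51113 / 85 ≈ 601.3 → 601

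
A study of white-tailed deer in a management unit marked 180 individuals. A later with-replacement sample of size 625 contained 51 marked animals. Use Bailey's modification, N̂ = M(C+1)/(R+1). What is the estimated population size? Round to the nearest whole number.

N ≈ 2167

N̂ = 180·(625+1)/(51+1) = 180·626/52 = 112680/52 ≈ 2166.9 → 2167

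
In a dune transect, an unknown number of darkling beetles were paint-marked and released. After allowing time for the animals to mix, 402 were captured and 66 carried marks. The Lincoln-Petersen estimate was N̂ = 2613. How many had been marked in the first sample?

From N = M·C/R: M = N·R / C = 2613·66 / 402 = 172458 / 402 = 429.

M = 429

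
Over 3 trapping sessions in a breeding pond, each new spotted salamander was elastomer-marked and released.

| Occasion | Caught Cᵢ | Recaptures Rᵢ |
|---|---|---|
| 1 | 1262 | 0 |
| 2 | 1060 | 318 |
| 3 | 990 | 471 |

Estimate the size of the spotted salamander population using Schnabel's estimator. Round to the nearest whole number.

N ≈ 4210

Marked at large before each occasion: Mᵢ = Σⱼ<ᵢ (Cⱼ − Rⱼ) → M1=0, M2=1262, M3=2004
Σ MᵢCᵢ = 0·1262 + 1262·1060 + 2004·990 = 0 + 1337720 + 1983960 = 3321680
Σ Rᵢ = 0 + 318 + 471 = 789
N̂ = 3321680 / 789 ≈ 4210.0 → 4210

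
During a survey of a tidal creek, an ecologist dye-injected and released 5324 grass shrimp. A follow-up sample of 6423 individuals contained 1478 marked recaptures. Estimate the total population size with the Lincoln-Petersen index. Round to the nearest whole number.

N ≈ 23,137

If marked individuals mix randomly, R/C ≈ M/N, giving N ≈ M·C/R.
N = (5324 × 6423) / 1478 = 34196052 / 1478 ≈ 23136.7 → 23137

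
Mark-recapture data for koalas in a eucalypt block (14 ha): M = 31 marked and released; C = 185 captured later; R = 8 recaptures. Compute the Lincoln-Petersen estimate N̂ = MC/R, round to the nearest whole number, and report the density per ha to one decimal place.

density ≈ 51.2 koalas per ha

N̂ = 31·185/8 = 5735/8 ≈ 716.9 → 717
Density = N̂ / area = 717 / 14 ≈ 51.21 → 51.2 per ha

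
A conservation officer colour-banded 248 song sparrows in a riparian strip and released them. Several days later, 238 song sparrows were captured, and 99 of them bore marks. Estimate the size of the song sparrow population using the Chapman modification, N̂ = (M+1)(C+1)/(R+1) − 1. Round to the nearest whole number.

N ≈ 594

N̂ = (248+1)(238+1)/(99+1) − 1 = 249·239/100 − 1
= 59511/100 − 1 ≈ 595.1 − 1 ≈ 594.1 → 594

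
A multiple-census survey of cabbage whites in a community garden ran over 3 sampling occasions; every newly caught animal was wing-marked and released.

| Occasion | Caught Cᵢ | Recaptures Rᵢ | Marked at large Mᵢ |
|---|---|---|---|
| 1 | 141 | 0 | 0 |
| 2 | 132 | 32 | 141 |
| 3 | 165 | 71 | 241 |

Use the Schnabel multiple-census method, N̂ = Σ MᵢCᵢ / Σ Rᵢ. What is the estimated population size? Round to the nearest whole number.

Σ MᵢCᵢ = 0·141 + 141·132 + 241·165 = 0 + 18612 + 39765 = 58377
Σ Rᵢ = 0 + 32 + 71 = 103
N̂ = 58377 / 103 ≈ 566.8 → 567

N ≈ 567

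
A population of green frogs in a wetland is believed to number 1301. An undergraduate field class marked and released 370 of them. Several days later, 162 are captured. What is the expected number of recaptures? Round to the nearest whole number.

Expected recaptures E[R] = M·C / N.
E[R] = 370 × 162 / 1301 = 59940 / 1301 ≈ 46.1 → 46

expected recaptures ≈ 46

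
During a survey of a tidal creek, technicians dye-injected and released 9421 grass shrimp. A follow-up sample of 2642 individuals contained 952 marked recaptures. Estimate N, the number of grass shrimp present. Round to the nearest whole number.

Lincoln-Petersen assumes M/N = R/C, so N = M·C / R.
N = (9421 × 2642) / 952 = 24890282 / 952 ≈ 26145.3 → 26145

N ≈ 26,145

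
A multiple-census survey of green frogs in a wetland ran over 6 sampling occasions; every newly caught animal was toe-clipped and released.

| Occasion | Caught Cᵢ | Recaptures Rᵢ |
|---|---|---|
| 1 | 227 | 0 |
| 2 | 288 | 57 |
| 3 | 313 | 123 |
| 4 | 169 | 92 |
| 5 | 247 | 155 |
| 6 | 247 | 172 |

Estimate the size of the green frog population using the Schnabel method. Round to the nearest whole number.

N ≈ 1167

Marked at large before each occasion: Mᵢ = Σⱼ<ᵢ (Cⱼ − Rⱼ) → M1=0, M2=227, M3=458, M4=648, M5=725, M6=817
Σ MᵢCᵢ = 0·227 + 227·288 + 458·313 + 648·169 + 725·247 + 817·247 = 0 + 65376 + 143354 + 109512 + 179075 + 201799 = 699116
Σ Rᵢ = 0 + 57 + 123 + 92 + 155 + 172 = 599
N̂ = 699116 / 599 ≈ 1167.1 → 1167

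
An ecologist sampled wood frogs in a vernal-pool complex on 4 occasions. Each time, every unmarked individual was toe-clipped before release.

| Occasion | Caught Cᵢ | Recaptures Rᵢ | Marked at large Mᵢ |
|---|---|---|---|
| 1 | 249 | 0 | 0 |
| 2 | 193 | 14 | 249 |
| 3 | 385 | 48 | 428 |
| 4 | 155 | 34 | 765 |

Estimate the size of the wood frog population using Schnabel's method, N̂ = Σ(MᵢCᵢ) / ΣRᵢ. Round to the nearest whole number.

Σ MᵢCᵢ = 0·249 + 249·193 + 428·385 + 765·155 = 0 + 48057 + 164780 + 118575 = 331412
Σ Rᵢ = 0 + 14 + 48 + 34 = 96
N̂ = 331412 / 96 ≈ 3452.2 → 3452

N ≈ 3452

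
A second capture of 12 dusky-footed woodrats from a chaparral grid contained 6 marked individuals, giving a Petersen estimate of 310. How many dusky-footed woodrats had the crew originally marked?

From N = M·C/R: M = N·R / C = 310·6 / 12 = 1860 / 12 = 155.

M = 155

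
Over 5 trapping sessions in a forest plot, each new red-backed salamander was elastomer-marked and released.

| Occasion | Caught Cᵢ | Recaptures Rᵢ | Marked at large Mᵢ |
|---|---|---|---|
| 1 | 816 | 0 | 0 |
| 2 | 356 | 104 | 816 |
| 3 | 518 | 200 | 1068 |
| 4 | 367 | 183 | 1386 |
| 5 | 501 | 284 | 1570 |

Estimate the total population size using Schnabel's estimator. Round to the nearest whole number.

N ≈ 2774

Σ MᵢCᵢ = 0·816 + 816·356 + 1068·518 + 1386·367 + 1570·501 = 0 + 290496 + 553224 + 508662 + 786570 = 2138952
Σ Rᵢ = 0 + 104 + 200 + 183 + 284 = 771
N̂ = 2138952 / 771 ≈ 2774.3 → 2774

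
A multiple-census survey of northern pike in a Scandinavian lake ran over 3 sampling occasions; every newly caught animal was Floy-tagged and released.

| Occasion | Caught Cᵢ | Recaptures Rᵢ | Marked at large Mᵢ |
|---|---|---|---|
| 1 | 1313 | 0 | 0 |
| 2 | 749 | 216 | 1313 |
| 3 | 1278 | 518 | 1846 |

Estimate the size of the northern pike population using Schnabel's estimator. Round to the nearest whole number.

N ≈ 4554

Σ MᵢCᵢ = 0·1313 + 1313·749 + 1846·1278 = 0 + 983437 + 2359188 = 3342625
Σ Rᵢ = 0 + 216 + 518 = 734
N̂ = 3342625 / 734 ≈ 4554.0 → 4554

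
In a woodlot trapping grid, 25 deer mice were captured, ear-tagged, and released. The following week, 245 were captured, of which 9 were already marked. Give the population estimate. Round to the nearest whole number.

N = (25 × 245) / 9 = 6125 / 9 ≈ 680.6 → 681

N ≈ 681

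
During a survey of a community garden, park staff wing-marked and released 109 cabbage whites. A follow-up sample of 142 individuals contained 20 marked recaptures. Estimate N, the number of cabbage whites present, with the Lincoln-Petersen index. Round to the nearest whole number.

N ≈ 774

N = (109 × 142) / 20 = 15478 / 20 ≈ 773.9 → 774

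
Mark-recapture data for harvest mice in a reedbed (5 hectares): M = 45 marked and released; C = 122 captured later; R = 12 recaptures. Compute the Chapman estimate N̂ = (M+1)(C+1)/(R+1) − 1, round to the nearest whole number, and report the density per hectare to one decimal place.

N̂ = 46·123/13 − 1 = 5658/13 − 1 ≈ 434.2 → 434
Density = N̂ / area = 434 / 5 ≈ 86.80 → 86.8 per hectare

density ≈ 86.8 harvest mice per hectare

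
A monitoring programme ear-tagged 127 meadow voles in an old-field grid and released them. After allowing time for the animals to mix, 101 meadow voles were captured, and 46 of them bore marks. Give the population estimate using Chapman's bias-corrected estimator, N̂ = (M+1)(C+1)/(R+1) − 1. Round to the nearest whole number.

N̂ = (127+1)(101+1)/(46+1) − 1 = 128·102/47 − 1
= 13056/47 − 1 ≈ 277.8 − 1 ≈ 276.8 → 277

N ≈ 277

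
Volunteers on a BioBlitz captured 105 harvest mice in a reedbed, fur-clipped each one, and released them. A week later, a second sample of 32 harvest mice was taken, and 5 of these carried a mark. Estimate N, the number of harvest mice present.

N = 672

Lincoln-Petersen assumes M/N = R/C, so N = M·C / R.
N = (105 × 32) / 5 = 3360 / 5 = 672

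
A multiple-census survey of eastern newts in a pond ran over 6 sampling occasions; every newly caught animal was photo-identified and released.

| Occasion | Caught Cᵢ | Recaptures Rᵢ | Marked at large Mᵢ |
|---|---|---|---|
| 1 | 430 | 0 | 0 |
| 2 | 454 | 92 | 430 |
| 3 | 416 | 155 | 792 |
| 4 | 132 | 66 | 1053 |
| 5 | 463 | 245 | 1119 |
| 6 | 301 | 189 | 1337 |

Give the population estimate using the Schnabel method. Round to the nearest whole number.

N ≈ 2121

Σ MᵢCᵢ = 0·430 + 430·454 + 792·416 + 1053·132 + 1119·463 + 1337·301 = 0 + 195220 + 329472 + 138996 + 518097 + 402437 = 1584222
Σ Rᵢ = 0 + 92 + 155 + 66 + 245 + 189 = 747
N̂ = 1584222 / 747 ≈ 2120.8 → 2121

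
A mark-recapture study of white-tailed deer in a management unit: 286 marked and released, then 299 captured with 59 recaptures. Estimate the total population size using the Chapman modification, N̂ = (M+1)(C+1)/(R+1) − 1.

N = 1434

N̂ = (286+1)(299+1)/(59+1) − 1 = 287·300/60 − 1
= 86100/60 − 1 = 1435 − 1 = 1434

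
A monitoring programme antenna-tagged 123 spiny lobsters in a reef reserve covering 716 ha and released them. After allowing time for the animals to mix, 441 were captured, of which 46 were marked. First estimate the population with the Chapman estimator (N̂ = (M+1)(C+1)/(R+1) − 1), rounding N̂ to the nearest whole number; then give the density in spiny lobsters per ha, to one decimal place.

N̂ = 124·442/47 − 1 = 54808/47 − 1 ≈ 1165.1 → 1165
Density = N̂ / area = 1165 / 716 ≈ 1.63 → 1.6 per ha

density ≈ 1.6 spiny lobsters per ha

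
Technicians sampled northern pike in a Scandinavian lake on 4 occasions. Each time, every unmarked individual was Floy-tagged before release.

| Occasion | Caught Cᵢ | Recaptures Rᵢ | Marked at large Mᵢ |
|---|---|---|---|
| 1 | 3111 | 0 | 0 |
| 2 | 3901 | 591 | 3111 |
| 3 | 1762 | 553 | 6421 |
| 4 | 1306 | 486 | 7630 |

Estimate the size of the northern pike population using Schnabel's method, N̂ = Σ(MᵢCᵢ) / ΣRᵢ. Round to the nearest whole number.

Σ MᵢCᵢ = 0·3111 + 3111·3901 + 6421·1762 + 7630·1306 = 0 + 12136011 + 11313802 + 9964780 = 33414593
Σ Rᵢ = 0 + 591 + 553 + 486 = 1630
N̂ = 33414593 / 1630 ≈ 20499.8 → 20500

N ≈ 20,500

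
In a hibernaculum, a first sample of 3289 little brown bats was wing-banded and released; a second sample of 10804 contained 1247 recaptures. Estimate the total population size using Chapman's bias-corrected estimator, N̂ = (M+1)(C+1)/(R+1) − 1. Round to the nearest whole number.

N̂ = (3289+1)(10804+1)/(1247+1) − 1 = 3290·10805/1248 − 1
= 35548450/1248 − 1 ≈ 28484.3 − 1 ≈ 28483.3 → 28483

N ≈ 28,483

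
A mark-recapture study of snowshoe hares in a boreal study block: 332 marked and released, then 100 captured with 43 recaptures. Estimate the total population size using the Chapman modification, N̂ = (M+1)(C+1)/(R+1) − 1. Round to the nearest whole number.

N ≈ 763

N̂ = (332+1)(100+1)/(43+1) − 1 = 333·101/44 − 1
= 33633/44 − 1 ≈ 764.4 − 1 ≈ 763.4 → 763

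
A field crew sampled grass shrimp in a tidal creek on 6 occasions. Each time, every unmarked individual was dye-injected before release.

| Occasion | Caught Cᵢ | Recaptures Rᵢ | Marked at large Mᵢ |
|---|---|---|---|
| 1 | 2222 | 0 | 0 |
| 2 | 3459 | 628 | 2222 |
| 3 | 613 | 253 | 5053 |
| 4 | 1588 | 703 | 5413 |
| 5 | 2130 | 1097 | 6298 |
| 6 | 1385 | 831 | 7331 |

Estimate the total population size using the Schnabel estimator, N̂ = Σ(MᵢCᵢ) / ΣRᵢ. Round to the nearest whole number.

N ≈ 12,229

Σ MᵢCᵢ = 0·2222 + 2222·3459 + 5053·613 + 5413·1588 + 6298·2130 + 7331·1385 = 0 + 7685898 + 3097489 + 8595844 + 13414740 + 10153435 = 42947406
Σ Rᵢ = 0 + 628 + 253 + 703 + 1097 + 831 = 3512
N̂ = 42947406 / 3512 ≈ 12228.8 → 12229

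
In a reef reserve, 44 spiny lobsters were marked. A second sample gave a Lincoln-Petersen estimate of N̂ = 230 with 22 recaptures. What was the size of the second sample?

From N = M·C/R: C = N·R / M = 230·22 / 44 = 5060 / 44 = 115.

C = 115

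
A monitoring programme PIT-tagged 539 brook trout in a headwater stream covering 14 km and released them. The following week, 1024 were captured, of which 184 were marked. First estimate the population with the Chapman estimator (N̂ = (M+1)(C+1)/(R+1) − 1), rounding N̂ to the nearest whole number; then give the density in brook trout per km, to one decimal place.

density ≈ 213.6 brook trout per km

N̂ = 540·1025/185 − 1 = 553500/185 − 1 ≈ 2990.9 → 2991
Density = N̂ / area = 2991 / 14 ≈ 213.64 → 213.6 per km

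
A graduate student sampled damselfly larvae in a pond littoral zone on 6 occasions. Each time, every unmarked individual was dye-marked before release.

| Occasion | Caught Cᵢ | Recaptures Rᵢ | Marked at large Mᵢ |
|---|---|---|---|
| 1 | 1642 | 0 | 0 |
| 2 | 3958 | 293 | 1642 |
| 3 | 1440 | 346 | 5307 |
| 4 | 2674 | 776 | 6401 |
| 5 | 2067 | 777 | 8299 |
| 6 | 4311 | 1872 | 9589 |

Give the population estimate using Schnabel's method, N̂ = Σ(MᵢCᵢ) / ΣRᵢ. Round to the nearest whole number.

Σ MᵢCᵢ = 0·1642 + 1642·3958 + 5307·1440 + 6401·2674 + 8299·2067 + 9589·4311 = 0 + 6499036 + 7642080 + 17116274 + 17154033 + 41338179 = 89749602
Σ Rᵢ = 0 + 293 + 346 + 776 + 777 + 1872 = 4064
N̂ = 89749602 / 4064 ≈ 22084.1 → 22084

N ≈ 22,084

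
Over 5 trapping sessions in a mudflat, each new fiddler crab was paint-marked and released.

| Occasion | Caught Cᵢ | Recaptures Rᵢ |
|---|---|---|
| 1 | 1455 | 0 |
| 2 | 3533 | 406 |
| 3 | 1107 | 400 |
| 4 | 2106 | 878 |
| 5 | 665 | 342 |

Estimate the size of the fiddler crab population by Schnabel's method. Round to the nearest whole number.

Marked at large before each occasion: Mᵢ = Σⱼ<ᵢ (Cⱼ − Rⱼ) → M1=0, M2=1455, M3=4582, M4=5289, M5=6517
Σ MᵢCᵢ = 0·1455 + 1455·3533 + 4582·1107 + 5289·2106 + 6517·665 = 0 + 5140515 + 5072274 + 11138634 + 4333805 = 25685228
Σ Rᵢ = 0 + 406 + 400 + 878 + 342 = 2026
N̂ = 25685228 / 2026 ≈ 12677.8 → 12678

N ≈ 12,678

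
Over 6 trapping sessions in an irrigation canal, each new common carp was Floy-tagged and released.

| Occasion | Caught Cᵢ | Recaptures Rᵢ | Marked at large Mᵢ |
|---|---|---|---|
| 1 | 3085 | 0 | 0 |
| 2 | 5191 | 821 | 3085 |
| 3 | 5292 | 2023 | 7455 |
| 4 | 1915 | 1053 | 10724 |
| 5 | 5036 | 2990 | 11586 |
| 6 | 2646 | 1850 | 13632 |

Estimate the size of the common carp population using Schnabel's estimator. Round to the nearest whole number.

N ≈ 19,506

Σ MᵢCᵢ = 0·3085 + 3085·5191 + 7455·5292 + 10724·1915 + 11586·5036 + 13632·2646 = 0 + 16014235 + 39451860 + 20536460 + 58347096 + 36070272 = 170419923
Σ Rᵢ = 0 + 821 + 2023 + 1053 + 2990 + 1850 = 8737
N̂ = 170419923 / 8737 ≈ 19505.5 → 19506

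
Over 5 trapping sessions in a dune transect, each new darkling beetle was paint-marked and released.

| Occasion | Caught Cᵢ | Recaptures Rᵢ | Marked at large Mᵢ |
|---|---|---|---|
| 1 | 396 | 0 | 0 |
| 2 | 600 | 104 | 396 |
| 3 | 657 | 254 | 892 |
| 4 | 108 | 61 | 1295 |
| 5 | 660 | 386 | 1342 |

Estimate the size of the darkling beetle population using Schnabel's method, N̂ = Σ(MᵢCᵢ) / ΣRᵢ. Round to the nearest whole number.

N ≈ 2297

Σ MᵢCᵢ = 0·396 + 396·600 + 892·657 + 1295·108 + 1342·660 = 0 + 237600 + 586044 + 139860 + 885720 = 1849224
Σ Rᵢ = 0 + 104 + 254 + 61 + 386 = 805
N̂ = 1849224 / 805 ≈ 2297.2 → 2297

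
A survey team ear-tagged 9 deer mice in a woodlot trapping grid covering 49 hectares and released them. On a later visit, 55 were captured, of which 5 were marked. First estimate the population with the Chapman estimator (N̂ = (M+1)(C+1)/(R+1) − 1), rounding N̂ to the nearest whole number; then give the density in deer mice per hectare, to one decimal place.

N̂ = 10·56/6 − 1 = 560/6 − 1 ≈ 92.3 → 92
Density = N̂ / area = 92 / 49 ≈ 1.88 → 1.9 per hectare

density ≈ 1.9 deer mice per hectare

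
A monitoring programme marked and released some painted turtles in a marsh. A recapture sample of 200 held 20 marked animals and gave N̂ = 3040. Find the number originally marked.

M = 304

From N = M·C/R: M = N·R / C = 3040·20 / 200 = 60800 / 200 = 304.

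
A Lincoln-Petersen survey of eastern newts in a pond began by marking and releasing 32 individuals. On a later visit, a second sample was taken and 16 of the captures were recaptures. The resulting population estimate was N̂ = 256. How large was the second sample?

C = 128

From N = M·C/R: C = N·R / M = 256·16 / 32 = 4096 / 32 = 128.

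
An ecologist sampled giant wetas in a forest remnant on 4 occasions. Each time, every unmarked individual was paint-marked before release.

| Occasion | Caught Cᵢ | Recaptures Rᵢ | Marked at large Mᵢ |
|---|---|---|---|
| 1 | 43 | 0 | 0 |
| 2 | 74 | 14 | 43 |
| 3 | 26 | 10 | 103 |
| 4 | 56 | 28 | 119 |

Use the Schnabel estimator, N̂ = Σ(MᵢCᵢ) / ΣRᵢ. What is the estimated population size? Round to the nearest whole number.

Σ MᵢCᵢ = 0·43 + 43·74 + 103·26 + 119·56 = 0 + 3182 + 2678 + 6664 = 12524
Σ Rᵢ = 0 + 14 + 10 + 28 = 52
N̂ = 12524 / 52 ≈ 240.8 → 241

N ≈ 241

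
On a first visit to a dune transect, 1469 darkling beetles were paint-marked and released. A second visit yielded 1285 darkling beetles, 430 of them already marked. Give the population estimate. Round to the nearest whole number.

N ≈ 4390

Lincoln-Petersen assumes M/N = R/C, so N = M·C / R.
N = (1469 × 1285) / 430 = 1887665 / 430 ≈ 4389.9 → 4390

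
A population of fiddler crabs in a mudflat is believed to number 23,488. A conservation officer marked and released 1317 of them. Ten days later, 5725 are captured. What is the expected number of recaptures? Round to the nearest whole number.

expected recaptures ≈ 321

The marked fraction of the population is 1317/23488, so in a sample of 5725 expect C·(M/N) marked.
E[R] = 1317 × 5725 / 23488 = 7539825 / 23488 ≈ 321.0 → 321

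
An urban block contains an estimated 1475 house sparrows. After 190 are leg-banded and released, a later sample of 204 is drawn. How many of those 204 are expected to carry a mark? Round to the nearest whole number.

Expected recaptures E[R] = M·C / N.
E[R] = 190 × 204 / 1475 = 38760 / 1475 ≈ 26.3 → 26

expected recaptures ≈ 26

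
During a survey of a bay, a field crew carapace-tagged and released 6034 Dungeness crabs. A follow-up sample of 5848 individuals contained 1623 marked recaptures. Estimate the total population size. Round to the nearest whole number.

N ≈ 21,742

The marked fraction in the recapture sample should equal the marked fraction in the population: 1623/5848 = 6034/N.
N = (6034 × 5848) / 1623 = 35286832 / 1623 ≈ 21741.7 → 21742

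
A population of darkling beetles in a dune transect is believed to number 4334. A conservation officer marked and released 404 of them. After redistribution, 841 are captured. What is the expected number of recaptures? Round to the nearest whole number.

The marked fraction of the population is 404/4334, so in a sample of 841 expect C·(M/N) marked.
E[R] = 404 × 841 / 4334 = 339764 / 4334 ≈ 78.4 → 78

expected recaptures ≈ 78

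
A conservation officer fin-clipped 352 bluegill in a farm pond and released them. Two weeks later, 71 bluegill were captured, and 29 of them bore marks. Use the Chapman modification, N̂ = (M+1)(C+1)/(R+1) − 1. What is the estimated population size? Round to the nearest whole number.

N̂ = (352+1)(71+1)/(29+1) − 1 = 353·72/30 − 1
= 25416/30 − 1 ≈ 847.2 − 1 ≈ 846.2 → 846

N ≈ 846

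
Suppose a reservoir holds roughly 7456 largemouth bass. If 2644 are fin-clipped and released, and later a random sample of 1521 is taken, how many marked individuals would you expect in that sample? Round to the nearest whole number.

expected recaptures ≈ 539

Expected recaptures E[R] = M·C / N.
E[R] = 2644 × 1521 / 7456 = 4021524 / 7456 ≈ 539.4 → 539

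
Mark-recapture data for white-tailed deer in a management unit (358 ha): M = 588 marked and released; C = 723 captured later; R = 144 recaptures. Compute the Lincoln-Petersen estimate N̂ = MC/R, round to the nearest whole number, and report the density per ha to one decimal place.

density ≈ 8.2 white-tailed deer per ha

N̂ = 588·723/144 = 425124/144 ≈ 2952.2 → 2952
Density = N̂ / area = 2952 / 358 ≈ 8.246 → 8.2 per ha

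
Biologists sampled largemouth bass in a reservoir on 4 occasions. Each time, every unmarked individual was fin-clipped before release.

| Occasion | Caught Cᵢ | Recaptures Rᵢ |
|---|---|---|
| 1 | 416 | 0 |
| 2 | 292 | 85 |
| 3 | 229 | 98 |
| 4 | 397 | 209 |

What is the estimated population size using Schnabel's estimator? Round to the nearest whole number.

N ≈ 1437

Marked at large before each occasion: Mᵢ = Σⱼ<ᵢ (Cⱼ − Rⱼ) → M1=0, M2=416, M3=623, M4=754
Σ MᵢCᵢ = 0·416 + 416·292 + 623·229 + 754·397 = 0 + 121472 + 142667 + 299338 = 563477
Σ Rᵢ = 0 + 85 + 98 + 209 = 392
N̂ = 563477 / 392 ≈ 1437.4 → 1437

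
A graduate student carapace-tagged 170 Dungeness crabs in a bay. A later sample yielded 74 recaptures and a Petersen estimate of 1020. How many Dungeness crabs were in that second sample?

C = 444

From N = M·C/R: C = N·R / M = 1020·74 / 170 = 75480 / 170 = 444.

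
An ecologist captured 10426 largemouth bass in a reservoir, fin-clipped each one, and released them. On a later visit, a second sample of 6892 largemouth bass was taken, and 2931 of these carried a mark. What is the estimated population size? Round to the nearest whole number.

N ≈ 24,516

N = (10426 × 6892) / 2931 = 71855992 / 2931 ≈ 24515.9 → 24516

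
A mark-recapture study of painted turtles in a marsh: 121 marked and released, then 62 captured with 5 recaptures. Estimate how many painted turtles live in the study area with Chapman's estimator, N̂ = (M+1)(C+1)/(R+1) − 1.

N̂ = (121+1)(62+1)/(5+1) − 1 = 122·63/6 − 1
= 7686/6 − 1 = 1281 − 1 = 1280

N = 1280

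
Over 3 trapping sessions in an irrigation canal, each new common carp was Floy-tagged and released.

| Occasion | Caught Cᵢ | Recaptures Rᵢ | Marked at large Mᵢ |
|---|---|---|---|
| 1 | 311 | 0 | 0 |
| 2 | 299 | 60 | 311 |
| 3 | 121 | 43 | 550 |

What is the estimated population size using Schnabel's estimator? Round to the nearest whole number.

N ≈ 1549

Σ MᵢCᵢ = 0·311 + 311·299 + 550·121 = 0 + 92989 + 66550 = 159539
Σ Rᵢ = 0 + 60 + 43 = 103
N̂ = 159539 / 103 ≈ 1548.9 → 1549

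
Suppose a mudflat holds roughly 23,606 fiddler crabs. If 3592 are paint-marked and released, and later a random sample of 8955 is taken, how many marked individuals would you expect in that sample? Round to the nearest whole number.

expected recaptures ≈ 1363

Expected recaptures E[R] = M·C / N.
E[R] = 3592 × 8955 / 23606 = 32166360 / 23606 ≈ 1362.6 → 1363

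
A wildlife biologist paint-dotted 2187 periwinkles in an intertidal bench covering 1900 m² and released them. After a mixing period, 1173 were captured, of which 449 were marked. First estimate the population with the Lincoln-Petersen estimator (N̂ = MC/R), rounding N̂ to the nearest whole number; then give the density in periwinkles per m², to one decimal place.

N̂ = 2187·1173/449 = 2565351/449 ≈ 5713.48 → 5713
Density = N̂ / area = 5713 / 1900 ≈ 3.01 → 3.0 per m²

density ≈ 3.0 periwinkles per m²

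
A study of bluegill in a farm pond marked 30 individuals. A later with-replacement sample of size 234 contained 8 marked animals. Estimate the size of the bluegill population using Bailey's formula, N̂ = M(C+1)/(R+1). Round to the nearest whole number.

N̂ = 30·(234+1)/(8+1) = 30·235/9 = 7050/9 ≈ 783.3 → 783

N ≈ 783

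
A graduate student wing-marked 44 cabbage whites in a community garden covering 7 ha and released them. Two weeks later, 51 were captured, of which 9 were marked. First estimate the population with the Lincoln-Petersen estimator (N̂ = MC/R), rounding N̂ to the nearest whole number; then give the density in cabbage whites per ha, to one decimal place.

density ≈ 35.6 cabbage whites per ha

N̂ = 44·51/9 = 2244/9 ≈ 249.3 → 249
Density = N̂ / area = 249 / 7 ≈ 35.57 → 35.6 per ha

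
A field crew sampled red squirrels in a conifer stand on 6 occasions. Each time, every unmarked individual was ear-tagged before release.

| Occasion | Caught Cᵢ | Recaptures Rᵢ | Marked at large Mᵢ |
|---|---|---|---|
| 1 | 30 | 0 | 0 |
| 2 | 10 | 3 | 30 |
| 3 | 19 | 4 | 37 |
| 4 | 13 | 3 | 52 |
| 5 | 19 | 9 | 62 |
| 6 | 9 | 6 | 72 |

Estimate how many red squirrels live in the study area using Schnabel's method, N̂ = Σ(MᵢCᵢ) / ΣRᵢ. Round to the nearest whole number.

Σ MᵢCᵢ = 0·30 + 30·10 + 37·19 + 52·13 + 62·19 + 72·9 = 0 + 300 + 703 + 676 + 1178 + 648 = 3505
Σ Rᵢ = 0 + 3 + 4 + 3 + 9 + 6 = 25
N̂ = 3505 / 25 ≈ 140.2 → 140

N ≈ 140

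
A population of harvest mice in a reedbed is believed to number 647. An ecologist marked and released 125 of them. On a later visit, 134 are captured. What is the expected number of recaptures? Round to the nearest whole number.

The marked fraction of the population is 125/647, so in a sample of 134 expect C·(M/N) marked.
E[R] = 125 × 134 / 647 = 16750 / 647 ≈ 25.9 → 26

expected recaptures ≈ 26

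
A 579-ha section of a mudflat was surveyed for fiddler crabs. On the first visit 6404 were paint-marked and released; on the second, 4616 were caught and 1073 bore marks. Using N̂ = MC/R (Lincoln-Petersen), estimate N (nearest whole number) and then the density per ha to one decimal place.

N̂ = 6404·4616/1073 = 29560864/1073 ≈ 27549.7 → 27550
Density = N̂ / area = 27550 / 579 ≈ 47.58 → 47.6 per ha

density ≈ 47.6 fiddler crabs per ha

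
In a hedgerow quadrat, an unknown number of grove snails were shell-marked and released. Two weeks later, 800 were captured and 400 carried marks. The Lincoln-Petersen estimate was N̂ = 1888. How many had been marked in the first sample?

From N = M·C/R: M = N·R / C = 1888·400 / 800 = 755200 / 800 = 944.

M = 944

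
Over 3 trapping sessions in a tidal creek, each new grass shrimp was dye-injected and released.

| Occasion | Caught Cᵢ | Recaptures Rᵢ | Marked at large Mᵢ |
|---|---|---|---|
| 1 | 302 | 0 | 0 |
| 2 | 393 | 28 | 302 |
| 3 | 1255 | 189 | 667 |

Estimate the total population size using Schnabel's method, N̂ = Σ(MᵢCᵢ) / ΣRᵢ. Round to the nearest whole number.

N ≈ 4404

Σ MᵢCᵢ = 0·302 + 302·393 + 667·1255 = 0 + 118686 + 837085 = 955771
Σ Rᵢ = 0 + 28 + 189 = 217
N̂ = 955771 / 217 ≈ 4404.47 → 4404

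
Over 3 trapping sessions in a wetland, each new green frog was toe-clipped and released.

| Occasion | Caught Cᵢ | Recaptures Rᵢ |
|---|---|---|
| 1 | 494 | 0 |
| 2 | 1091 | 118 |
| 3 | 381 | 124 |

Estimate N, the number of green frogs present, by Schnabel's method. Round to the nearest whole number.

Marked at large before each occasion: Mᵢ = Σⱼ<ᵢ (Cⱼ − Rⱼ) → M1=0, M2=494, M3=1467
Σ MᵢCᵢ = 0·494 + 494·1091 + 1467·381 = 0 + 538954 + 558927 = 1097881
Σ Rᵢ = 0 + 118 + 124 = 242
N̂ = 1097881 / 242 ≈ 4536.7 → 4537

N ≈ 4537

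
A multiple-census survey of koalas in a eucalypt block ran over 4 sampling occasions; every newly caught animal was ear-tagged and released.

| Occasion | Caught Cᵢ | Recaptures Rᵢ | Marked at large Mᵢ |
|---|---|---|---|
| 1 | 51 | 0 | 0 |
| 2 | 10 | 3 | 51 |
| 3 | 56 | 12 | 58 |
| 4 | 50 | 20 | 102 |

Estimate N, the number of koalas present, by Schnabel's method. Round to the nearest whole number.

Σ MᵢCᵢ = 0·51 + 51·10 + 58·56 + 102·50 = 0 + 510 + 3248 + 5100 = 8858
Σ Rᵢ = 0 + 3 + 12 + 20 = 35
N̂ = 8858 / 35 ≈ 253.1 → 253

N ≈ 253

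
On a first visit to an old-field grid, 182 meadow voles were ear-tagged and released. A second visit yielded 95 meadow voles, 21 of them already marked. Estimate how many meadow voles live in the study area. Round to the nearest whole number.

N ≈ 823

N = (182 × 95) / 21 = 17290 / 21 ≈ 823.3 → 823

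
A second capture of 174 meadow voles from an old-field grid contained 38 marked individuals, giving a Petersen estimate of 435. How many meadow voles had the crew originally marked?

M = 95

From N = M·C/R: M = N·R / C = 435·38 / 174 = 16530 / 174 = 95.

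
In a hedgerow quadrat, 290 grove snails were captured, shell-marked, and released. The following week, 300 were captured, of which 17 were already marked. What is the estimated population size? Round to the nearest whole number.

N ≈ 5118

The marked fraction in the recapture sample should equal the marked fraction in the population: 17/300 = 290/N.
N = (290 × 300) / 17 = 87000 / 17 ≈ 5117.6 → 5118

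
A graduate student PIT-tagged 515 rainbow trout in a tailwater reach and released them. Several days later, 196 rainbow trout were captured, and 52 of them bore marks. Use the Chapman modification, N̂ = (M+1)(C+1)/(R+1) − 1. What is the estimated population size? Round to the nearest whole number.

N̂ = (515+1)(196+1)/(52+1) − 1 = 516·197/53 − 1
= 101652/53 − 1 ≈ 1918.0 − 1 ≈ 1917.0 → 1917

N ≈ 1917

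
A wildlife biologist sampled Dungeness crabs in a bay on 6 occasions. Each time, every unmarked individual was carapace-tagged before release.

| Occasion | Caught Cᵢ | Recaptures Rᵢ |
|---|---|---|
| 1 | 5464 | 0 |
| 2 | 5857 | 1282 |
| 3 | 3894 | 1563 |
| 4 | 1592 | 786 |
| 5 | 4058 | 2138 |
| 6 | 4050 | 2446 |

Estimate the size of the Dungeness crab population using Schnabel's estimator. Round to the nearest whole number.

N ≈ 25,002

Marked at large before each occasion: Mᵢ = Σⱼ<ᵢ (Cⱼ − Rⱼ) → M1=0, M2=5464, M3=10039, M4=12370, M5=13176, M6=15096
Σ MᵢCᵢ = 0·5464 + 5464·5857 + 10039·3894 + 12370·1592 + 13176·4058 + 15096·4050 = 0 + 32002648 + 39091866 + 19693040 + 53468208 + 61138800 = 205394562
Σ Rᵢ = 0 + 1282 + 1563 + 786 + 2138 + 2446 = 8215
N̂ = 205394562 / 8215 ≈ 25002.4 → 25002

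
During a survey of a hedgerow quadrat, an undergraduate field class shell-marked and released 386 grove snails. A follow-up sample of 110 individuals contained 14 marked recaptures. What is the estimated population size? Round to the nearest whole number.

N = (386 × 110) / 14 = 42460 / 14 ≈ 3032.9 → 3033

N ≈ 3033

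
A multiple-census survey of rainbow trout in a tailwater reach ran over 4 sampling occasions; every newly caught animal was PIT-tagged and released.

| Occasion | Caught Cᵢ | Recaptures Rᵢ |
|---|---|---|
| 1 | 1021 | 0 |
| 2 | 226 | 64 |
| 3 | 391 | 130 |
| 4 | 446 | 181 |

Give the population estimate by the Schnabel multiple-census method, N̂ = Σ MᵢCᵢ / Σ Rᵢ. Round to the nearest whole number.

Marked at large before each occasion: Mᵢ = Σⱼ<ᵢ (Cⱼ − Rⱼ) → M1=0, M2=1021, M3=1183, M4=1444
Σ MᵢCᵢ = 0·1021 + 1021·226 + 1183·391 + 1444·446 = 0 + 230746 + 462553 + 644024 = 1337323
Σ Rᵢ = 0 + 64 + 130 + 181 = 375
N̂ = 1337323 / 375 ≈ 3566.2 → 3566

N ≈ 3566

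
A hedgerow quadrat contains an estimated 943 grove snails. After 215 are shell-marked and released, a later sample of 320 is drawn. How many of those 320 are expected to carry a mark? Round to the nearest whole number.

The marked fraction of the population is 215/943, so in a sample of 320 expect C·(M/N) marked.
E[R] = 215 × 320 / 943 = 68800 / 943 ≈ 73.0 → 73

expected recaptures ≈ 73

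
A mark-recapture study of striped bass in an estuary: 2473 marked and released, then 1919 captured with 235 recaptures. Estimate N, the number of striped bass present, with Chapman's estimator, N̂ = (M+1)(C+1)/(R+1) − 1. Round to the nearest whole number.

N ≈ 20,126

N̂ = (2473+1)(1919+1)/(235+1) − 1 = 2474·1920/236 − 1
= 4750080/236 − 1 ≈ 20127.46 − 1 ≈ 20126.46 → 20126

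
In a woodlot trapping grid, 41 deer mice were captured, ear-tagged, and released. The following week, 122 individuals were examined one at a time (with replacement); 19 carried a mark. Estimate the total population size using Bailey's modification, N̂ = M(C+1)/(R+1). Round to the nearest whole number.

N ≈ 252

N̂ = 41·(122+1)/(19+1) = 41·123/20 = 5043/20 ≈ 252.2 → 252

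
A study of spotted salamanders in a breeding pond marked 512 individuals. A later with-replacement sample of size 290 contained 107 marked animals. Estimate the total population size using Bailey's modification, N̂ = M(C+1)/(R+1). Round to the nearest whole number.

N ≈ 1380

N̂ = 512·(290+1)/(107+1) = 512·291/108 = 148992/108 ≈ 1379.6 → 1380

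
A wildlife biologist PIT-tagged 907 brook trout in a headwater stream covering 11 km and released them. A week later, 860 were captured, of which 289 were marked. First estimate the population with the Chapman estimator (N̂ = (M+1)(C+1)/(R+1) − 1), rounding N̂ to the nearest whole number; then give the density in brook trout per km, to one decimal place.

density ≈ 245.0 brook trout per km

N̂ = 908·861/290 − 1 = 781788/290 − 1 ≈ 2694.8 → 2695
Density = N̂ / area = 2695 / 11 = 245.0 per km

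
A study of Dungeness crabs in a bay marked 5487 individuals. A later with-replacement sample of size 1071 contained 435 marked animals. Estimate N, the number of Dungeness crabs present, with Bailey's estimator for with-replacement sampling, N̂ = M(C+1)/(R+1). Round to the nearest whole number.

N̂ = 5487·(1071+1)/(435+1) = 5487·1072/436 = 5882064/436 ≈ 13491.0 → 13491

N ≈ 13,491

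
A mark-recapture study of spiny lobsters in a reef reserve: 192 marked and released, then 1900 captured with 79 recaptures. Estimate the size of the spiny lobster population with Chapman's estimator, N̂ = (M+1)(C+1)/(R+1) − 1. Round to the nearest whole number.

N̂ = (192+1)(1900+1)/(79+1) − 1 = 193·1901/80 − 1
= 366893/80 − 1 ≈ 4586.2 − 1 ≈ 4585.2 → 4585

N ≈ 4585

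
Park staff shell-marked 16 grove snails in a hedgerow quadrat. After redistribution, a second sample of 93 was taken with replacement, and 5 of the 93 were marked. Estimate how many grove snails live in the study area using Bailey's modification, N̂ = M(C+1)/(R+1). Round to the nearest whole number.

N ≈ 251

N̂ = 16·(93+1)/(5+1) = 16·94/6 = 1504/6 ≈ 250.7 → 251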